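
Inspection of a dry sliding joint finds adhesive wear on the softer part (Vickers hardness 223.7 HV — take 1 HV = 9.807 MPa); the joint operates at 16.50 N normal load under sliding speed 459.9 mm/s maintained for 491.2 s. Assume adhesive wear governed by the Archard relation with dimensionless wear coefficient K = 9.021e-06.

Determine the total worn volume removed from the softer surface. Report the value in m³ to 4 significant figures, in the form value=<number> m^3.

value=1.533e-11 m^3

Shown intermediates are rounded — all working math runs at full precision; a single final rounding: four significant digits.
Convert: Sliding speed v = 459.9 mm/s = 0.4599 m/s. The distance L = v·t = 0.4599 m/s × 491.2 s = 225.9 m.
Convert: Hardness H = 223.7 HV × 9.807 MPa/HV = 2194 MPa = 2.194e+09 Pa.
SI base units throughout: W = 16.50 N, H = 2.194e+09 Pa, K = 9.021e-06.
Apply Archard: V = K·W·L/H = 9.021e-06 · 16.50 · 225.9 / 2.194e+09 = 1.533e-11 m³.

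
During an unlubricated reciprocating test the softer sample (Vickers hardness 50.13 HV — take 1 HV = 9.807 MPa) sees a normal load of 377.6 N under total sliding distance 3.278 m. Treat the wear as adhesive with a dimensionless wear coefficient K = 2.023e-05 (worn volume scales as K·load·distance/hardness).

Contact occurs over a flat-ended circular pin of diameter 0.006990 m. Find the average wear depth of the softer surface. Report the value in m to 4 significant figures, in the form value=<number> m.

value=1.327e-06 m

Intermediate values are shown rounded, and all working math holds full precision — one last rounding to four significant figures.
Convert: Hardness H = 50.13 HV × 9.807 MPa/HV = 491.6 MPa = 4.916e+08 Pa.
Convert: Contact area A = π·d²/4 = π·(0.006990 m)²/4 = 3.837e-05 m².
Collected in SI base units: W = 377.6 N, H = 4.916e+08 Pa, K = 2.023e-05.
Archard volume V = K·W·L/H = 2.023e-05 · 377.6 · 3.278 / 4.916e+08 = 5.093e-11 m³.
Average depth h = V/A = 5.093e-11 / 3.837e-05 = 1.327e-06 m.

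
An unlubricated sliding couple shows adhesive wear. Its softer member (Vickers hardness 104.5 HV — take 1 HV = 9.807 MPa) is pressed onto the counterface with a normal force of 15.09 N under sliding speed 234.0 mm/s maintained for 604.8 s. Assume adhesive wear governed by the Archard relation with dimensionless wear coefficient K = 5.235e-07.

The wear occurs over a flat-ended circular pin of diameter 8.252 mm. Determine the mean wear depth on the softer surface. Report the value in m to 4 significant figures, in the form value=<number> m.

Intermediate values are printed rounded. All working math carries full float precision. Rounded just once: four significant figures.
Convert: Sliding speed v = 234.0 mm/s = 0.2340 m/s. Distance covered L = v·t = 0.2340 m/s × 604.8 s = 141.5 m.
Convert: Hardness H = 104.5 HV × 9.807 MPa/HV = 1025 MPa = 1.025e+09 Pa.
Convert: Pin diameter d = 8.252 mm = 0.008252 m. Contact area A = π·d²/4 = π·(0.008252 m)²/4 = 5.348e-05 m².
As SI base values: W = 15.09 N, H = 1.025e+09 Pa, K = 5.235e-07.
Volume removed: V = K·W·L/H = 5.235e-07 · 15.09 · 141.5 / 1.025e+09 = 1.091e-12 m³.
Average depth h = V/A = 1.091e-12 / 5.348e-05 = 2.040e-08 m.

value=2.040e-08 m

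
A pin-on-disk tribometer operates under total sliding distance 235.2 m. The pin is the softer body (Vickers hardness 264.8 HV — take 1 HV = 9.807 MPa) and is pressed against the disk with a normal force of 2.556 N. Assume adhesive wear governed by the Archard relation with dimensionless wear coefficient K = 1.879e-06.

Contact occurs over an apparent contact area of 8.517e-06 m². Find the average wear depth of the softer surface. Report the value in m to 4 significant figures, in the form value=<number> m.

value=5.107e-08 m

All working math runs at full precision; intermediate values are printed rounded, and rounded just once: four significant digits.
Hardness H = 264.8 HV × 9.807 MPa/HV = 2597 MPa = 2.597e+09 Pa.
In SI base units: W = 2.556 N, H = 2.597e+09 Pa, K = 1.879e-06.
Apply Archard: V = K·W·L/H = 1.879e-06 · 2.556 · 235.2 / 2.597e+09 = 4.350e-13 m³.
Depth of wear h = V/A = 4.350e-13 / 8.517e-06 = 5.107e-08 m.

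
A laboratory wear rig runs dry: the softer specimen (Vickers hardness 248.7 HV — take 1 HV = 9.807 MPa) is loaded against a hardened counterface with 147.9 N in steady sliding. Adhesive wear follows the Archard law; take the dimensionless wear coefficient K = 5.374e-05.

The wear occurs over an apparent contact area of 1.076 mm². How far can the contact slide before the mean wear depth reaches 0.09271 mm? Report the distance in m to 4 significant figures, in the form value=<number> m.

value=30.61 m

Printed values are rounded — the algebra carries full float precision; a lone final rounding: 4 significant figures.
Convert: Hardness H = 248.7 HV × 9.807 MPa/HV = 2439 MPa = 2.439e+09 Pa.
Convert: Contact area A = 1.076 mm² = 1.076e-06 m².
Convert: Depth limit h_lim = 0.09271 mm = 9.271e-05 m.
As SI base values: W = 147.9 N, H = 2.439e+09 Pa, K = 5.374e-05.
Limit volume V_lim = h_lim·A = 9.271e-05 · 1.076e-06 = 9.976e-11 m³.
Sliding life L = V_lim·H/(K·W) = 9.976e-11 · 2.439e+09 / (5.374e-05 · 147.9) = 30.61 m.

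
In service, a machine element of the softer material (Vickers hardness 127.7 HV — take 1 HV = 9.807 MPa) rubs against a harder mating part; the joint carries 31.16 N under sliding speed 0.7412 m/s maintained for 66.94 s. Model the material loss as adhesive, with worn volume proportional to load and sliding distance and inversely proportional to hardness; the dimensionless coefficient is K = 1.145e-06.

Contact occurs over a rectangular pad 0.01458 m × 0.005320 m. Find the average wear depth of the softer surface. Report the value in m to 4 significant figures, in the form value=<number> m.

value=1.822e-08 m

Intermediate values are shown rounded — each operation carries full float precision, and one final rounding to 4 significant figures.
Total distance L = v·t = 0.7412 m/s × 66.94 s = 49.62 m.
Hardness H = 127.7 HV × 9.807 MPa/HV = 1252 MPa = 1.252e+09 Pa.
Contact area A = 0.01458 m × 0.005320 m = 7.757e-05 m².
In SI base units: W = 31.16 N, H = 1.252e+09 Pa, K = 1.145e-06.
By Archard's law, V = K·W·L/H = 1.145e-06 · 31.16 · 49.62 / 1.252e+09 = 1.414e-12 m³.
Mean wear depth h = V/A = 1.414e-12 / 7.757e-05 = 1.822e-08 m.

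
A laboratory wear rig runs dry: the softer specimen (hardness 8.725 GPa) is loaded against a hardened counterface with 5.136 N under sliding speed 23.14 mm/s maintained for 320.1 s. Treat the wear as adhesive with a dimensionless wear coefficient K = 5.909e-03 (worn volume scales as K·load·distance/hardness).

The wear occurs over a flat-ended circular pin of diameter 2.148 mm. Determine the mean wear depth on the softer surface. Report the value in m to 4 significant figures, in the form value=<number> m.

value=7.110e-06 m

Every step carries exact precision — the intermediates are printed rounded, and a lone final rounding: 4 significant digits.
Convert: Sliding speed v = 23.14 mm/s = 0.02314 m/s. Total distance L = v·t = 0.02314 m/s × 320.1 s = 7.407 m.
Convert: Hardness H = 8.725 GPa = 8.725e+09 Pa.
Convert: Pin diameter d = 2.148 mm = 0.002148 m. Contact area A = π·d²/4 = π·(0.002148 m)²/4 = 3.624e-06 m².
Working in SI base units: W = 5.136 N, H = 8.725e+09 Pa, K = 5.909e-03.
By Archard's law, V = K·W·L/H = 5.909e-03 · 5.136 · 7.407 / 8.725e+09 = 2.576e-11 m³.
Mean wear depth h = V/A = 2.576e-11 / 3.624e-06 = 7.110e-06 m.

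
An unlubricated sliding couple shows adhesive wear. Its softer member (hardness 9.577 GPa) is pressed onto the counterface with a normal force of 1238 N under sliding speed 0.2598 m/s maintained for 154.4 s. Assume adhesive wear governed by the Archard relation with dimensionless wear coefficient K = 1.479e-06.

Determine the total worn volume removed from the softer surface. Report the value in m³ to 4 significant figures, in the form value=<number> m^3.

value=7.669e-12 m^3

Each operation carries exact precision — the intermediates are displayed rounded; one last rounding: four significant digits.
Convert: Path length L = v·t = 0.2598 m/s × 154.4 s = 40.11 m.
Convert: Hardness H = 9.577 GPa = 9.577e+09 Pa.
Collected in SI base units: W = 1238 N, H = 9.577e+09 Pa, K = 1.479e-06.
The Archard volume V = K·W·L/H = 1.479e-06 · 1238 · 40.11 / 9.577e+09 = 7.669e-12 m³.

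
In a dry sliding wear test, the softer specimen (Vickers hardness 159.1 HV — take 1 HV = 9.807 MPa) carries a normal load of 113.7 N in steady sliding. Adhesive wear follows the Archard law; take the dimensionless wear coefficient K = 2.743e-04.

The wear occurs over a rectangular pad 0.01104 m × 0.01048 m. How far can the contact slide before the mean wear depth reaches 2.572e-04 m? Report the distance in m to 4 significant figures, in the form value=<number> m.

Every step carries full precision, and intermediate values are printed rounded, and one last rounding: four significant figures.
Hardness H = 159.1 HV × 9.807 MPa/HV = 1560 MPa = 1.560e+09 Pa.
Contact area A = 0.01104 m × 0.01048 m = 1.157e-04 m².
Collected in SI base units: W = 113.7 N, H = 1.560e+09 Pa, K = 2.743e-04.
Permissible volume V_lim = h_lim·A = 2.572e-04 · 1.157e-04 = 2.976e-08 m³.
So the life L = V_lim·H/(K·W) = 2.976e-08 · 1.560e+09 / (2.743e-04 · 113.7) = 1489 m.

value=1489 m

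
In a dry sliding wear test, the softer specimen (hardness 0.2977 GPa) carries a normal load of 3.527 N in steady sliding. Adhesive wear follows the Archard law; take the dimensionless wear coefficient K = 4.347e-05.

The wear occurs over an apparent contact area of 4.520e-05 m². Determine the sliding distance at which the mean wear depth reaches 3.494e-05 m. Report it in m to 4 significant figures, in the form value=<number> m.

value=3067 m

Shown intermediates are rounded — the computation maintains full precision; one final rounding, at 4 significant figures.
Convert: Hardness H = 0.2977 GPa = 2.977e+08 Pa.
As SI base values: W = 3.527 N, H = 2.977e+08 Pa, K = 4.347e-05.
Volume at the limit: V_lim = h_lim·A = 3.494e-05 · 4.520e-05 = 1.579e-09 m³.
Life L = V_lim·H/(K·W) = 1.579e-09 · 2.977e+08 / (4.347e-05 · 3.527) = 3067 m.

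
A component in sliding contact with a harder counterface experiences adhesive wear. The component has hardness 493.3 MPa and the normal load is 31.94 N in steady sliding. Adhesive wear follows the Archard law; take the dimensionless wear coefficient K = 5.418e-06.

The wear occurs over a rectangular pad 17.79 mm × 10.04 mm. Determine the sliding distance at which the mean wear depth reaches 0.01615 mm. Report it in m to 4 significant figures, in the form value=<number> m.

value=8223 m

Intermediates are shown rounded, and all arithmetic runs at full precision; a lone final rounding: four significant figures.
Hardness H = 493.3 MPa = 4.933e+08 Pa.
Pad sides 17.79 mm × 10.04 mm = 0.01779 m × 0.01004 m. Contact area A = 0.01779 m × 0.01004 m = 1.786e-04 m².
Depth limit h_lim = 0.01615 mm = 1.615e-05 m.
In SI base units: W = 31.94 N, H = 4.933e+08 Pa, K = 5.418e-06.
Permissible volume V_lim = h_lim·A = 1.615e-05 · 1.786e-04 = 2.885e-09 m³.
So the life L = V_lim·H/(K·W) = 2.885e-09 · 4.933e+08 / (5.418e-06 · 31.94) = 8223 m.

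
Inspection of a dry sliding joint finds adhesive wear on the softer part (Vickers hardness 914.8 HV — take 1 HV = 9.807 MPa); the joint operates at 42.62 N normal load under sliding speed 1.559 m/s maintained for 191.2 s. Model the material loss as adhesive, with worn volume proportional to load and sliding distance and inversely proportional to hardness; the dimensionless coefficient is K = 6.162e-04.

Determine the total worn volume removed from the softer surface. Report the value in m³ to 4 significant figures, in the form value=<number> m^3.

value=8.726e-10 m^3

Intermediates are displayed rounded. All working math keeps full float precision — one final rounding to four significant figures.
Convert: Total distance L = v·t = 1.559 m/s × 191.2 s = 298.1 m.
Convert: Hardness H = 914.8 HV × 9.807 MPa/HV = 8971 MPa = 8.971e+09 Pa.
In SI base units: W = 42.62 N, H = 8.971e+09 Pa, K = 6.162e-04.
By Archard's law, V = K·W·L/H = 6.162e-04 · 42.62 · 298.1 / 8.971e+09 = 8.726e-10 m³.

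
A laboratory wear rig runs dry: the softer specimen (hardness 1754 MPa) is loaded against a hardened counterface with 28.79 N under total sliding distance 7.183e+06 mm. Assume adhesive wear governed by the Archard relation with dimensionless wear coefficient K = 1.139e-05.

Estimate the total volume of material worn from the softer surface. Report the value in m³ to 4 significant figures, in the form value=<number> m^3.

value=1.343e-09 m^3

Shown intermediates are rounded — the algebra runs at full float precision, and one final rounding to 4 significant figures.
Distance covered L = 7.183e+06 mm = 7183 m.
Hardness H = 1754 MPa = 1.754e+09 Pa.
In SI base units, W = 28.79 N, H = 1.754e+09 Pa, K = 1.139e-05.
By Archard's law, V = K·W·L/H = 1.139e-05 · 28.79 · 7183 / 1.754e+09 = 1.343e-09 m³.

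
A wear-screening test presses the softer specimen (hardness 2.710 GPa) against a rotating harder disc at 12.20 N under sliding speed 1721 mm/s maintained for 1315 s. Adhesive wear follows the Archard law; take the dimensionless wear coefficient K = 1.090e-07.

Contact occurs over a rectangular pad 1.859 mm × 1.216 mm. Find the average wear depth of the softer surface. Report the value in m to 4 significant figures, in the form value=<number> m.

value=4.913e-07 m

Intermediate values are printed rounded — all arithmetic holds full precision — one last rounding: 4 significant digits.
Convert: Sliding speed v = 1721 mm/s = 1.721 m/s. Sliding distance L = v·t = 1.721 m/s × 1315 s = 2263 m.
Convert: Hardness H = 2.710 GPa = 2.710e+09 Pa.
Convert: Pad sides 1.859 mm × 1.216 mm = 0.001859 m × 0.001216 m. Contact area A = 0.001859 m × 0.001216 m = 2.261e-06 m².
As SI base values: W = 12.20 N, H = 2.710e+09 Pa, K = 1.090e-07.
Apply Archard: V = K·W·L/H = 1.090e-07 · 12.20 · 2263 / 2.710e+09 = 1.111e-12 m³.
Average depth h = V/A = 1.111e-12 / 2.261e-06 = 4.913e-07 m.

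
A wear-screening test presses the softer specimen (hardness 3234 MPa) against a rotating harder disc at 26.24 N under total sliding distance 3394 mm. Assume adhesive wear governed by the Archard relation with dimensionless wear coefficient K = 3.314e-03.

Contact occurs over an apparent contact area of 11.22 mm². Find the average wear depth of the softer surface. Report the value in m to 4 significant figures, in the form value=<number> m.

The intermediates are shown rounded; the algebra keeps full precision, and a lone final rounding, at four significant digits.
Distance L = 3394 mm = 3.394 m.
Hardness H = 3234 MPa = 3.234e+09 Pa.
Contact area A = 11.22 mm² = 1.122e-05 m².
Restated in SI base units: W = 26.24 N, H = 3.234e+09 Pa, K = 3.314e-03.
Volume removed: V = K·W·L/H = 3.314e-03 · 26.24 · 3.394 / 3.234e+09 = 9.126e-11 m³.
Depth of wear h = V/A = 9.126e-11 / 1.122e-05 = 8.134e-06 m.

value=8.134e-06 m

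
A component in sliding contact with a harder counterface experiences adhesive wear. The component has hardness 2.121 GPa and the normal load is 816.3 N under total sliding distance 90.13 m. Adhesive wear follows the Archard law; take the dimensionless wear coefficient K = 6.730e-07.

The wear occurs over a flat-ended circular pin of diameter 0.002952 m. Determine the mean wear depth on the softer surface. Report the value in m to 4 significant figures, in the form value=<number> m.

value=3.411e-06 m

All arithmetic holds full precision, and intermediates appear rounded, and one last rounding: four significant figures.
Hardness H = 2.121 GPa = 2.121e+09 Pa.
Contact area A = π·d²/4 = π·(0.002952 m)²/4 = 6.844e-06 m².
Collected in SI base units: W = 816.3 N, H = 2.121e+09 Pa, K = 6.730e-07.
Archard volume V = K·W·L/H = 6.730e-07 · 816.3 · 90.13 / 2.121e+09 = 2.334e-11 m³.
Depth of wear h = V/A = 2.334e-11 / 6.844e-06 = 3.411e-06 m.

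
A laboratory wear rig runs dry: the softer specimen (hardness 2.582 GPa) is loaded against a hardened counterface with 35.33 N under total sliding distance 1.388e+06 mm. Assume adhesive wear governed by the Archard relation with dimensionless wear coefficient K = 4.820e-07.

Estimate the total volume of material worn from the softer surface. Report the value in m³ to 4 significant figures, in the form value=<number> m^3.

value=9.154e-12 m^3

Every step runs at full precision. Intermediates appear rounded — rounded once at the end, at four significant digits.
Convert: Distance L = 1.388e+06 mm = 1388 m.
Convert: Hardness H = 2.582 GPa = 2.582e+09 Pa.
In SI base units, W = 35.33 N, H = 2.582e+09 Pa, K = 4.820e-07.
Archard relation: V = K·W·L/H = 4.820e-07 · 35.33 · 1388 / 2.582e+09 = 9.154e-12 m³.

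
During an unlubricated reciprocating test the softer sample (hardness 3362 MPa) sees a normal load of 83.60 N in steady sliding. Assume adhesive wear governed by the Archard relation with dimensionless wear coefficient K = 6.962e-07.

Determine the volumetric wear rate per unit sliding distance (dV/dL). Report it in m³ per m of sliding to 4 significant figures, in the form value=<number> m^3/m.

value=1.731e-14 m^3/m

Every step runs at full precision; displayed values are rounded — rounded once at the end, at 4 significant figures.
Hardness H = 3362 MPa = 3.362e+09 Pa.
Restated in SI base units: W = 83.60 N, H = 3.362e+09 Pa, K = 6.962e-07.
Volumetric rate dV/dL = K·W/H (independent of L): 6.962e-07 · 83.60 / 3.362e+09 = 1.731e-14 m³/m.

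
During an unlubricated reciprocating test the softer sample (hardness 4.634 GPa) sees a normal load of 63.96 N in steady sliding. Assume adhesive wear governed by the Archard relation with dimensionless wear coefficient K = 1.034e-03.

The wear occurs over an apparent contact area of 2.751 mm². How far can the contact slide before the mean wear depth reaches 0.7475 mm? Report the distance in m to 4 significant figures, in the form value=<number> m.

value=144.1 m

Intermediate values appear rounded, and every step keeps exact precision, and a lone final rounding to 4 significant figures.
Convert: Hardness H = 4.634 GPa = 4.634e+09 Pa.
Convert: Contact area A = 2.751 mm² = 2.751e-06 m².
Convert: Depth limit h_lim = 0.7475 mm = 7.475e-04 m.
As SI base values: W = 63.96 N, H = 4.634e+09 Pa, K = 1.034e-03.
Volume at the limit: V_lim = h_lim·A = 7.475e-04 · 2.751e-06 = 2.056e-09 m³.
So the life L = V_lim·H/(K·W) = 2.056e-09 · 4.634e+09 / (1.034e-03 · 63.96) = 144.1 m.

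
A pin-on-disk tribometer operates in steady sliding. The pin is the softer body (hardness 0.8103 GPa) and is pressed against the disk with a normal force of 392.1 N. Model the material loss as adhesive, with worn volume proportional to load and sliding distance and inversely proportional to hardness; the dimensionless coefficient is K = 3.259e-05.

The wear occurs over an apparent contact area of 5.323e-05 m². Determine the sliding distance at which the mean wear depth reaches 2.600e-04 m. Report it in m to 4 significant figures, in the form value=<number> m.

value=877.6 m

Intermediate values are printed rounded. All working math maintains full float precision. Rounded just once: four significant digits.
Convert: Hardness H = 0.8103 GPa = 8.103e+08 Pa.
As SI base values: W = 392.1 N, H = 8.103e+08 Pa, K = 3.259e-05.
At the depth limit, V_lim = h_lim·A = 2.600e-04 · 5.323e-05 = 1.384e-08 m³.
Life L = V_lim·H/(K·W) = 1.384e-08 · 8.103e+08 / (3.259e-05 · 392.1) = 877.6 m.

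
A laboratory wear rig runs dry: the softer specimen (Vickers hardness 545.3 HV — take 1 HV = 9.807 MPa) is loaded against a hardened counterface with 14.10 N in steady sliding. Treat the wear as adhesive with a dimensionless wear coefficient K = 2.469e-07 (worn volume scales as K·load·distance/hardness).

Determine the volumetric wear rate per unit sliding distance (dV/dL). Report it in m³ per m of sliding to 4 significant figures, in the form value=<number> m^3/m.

All arithmetic holds full float precision — quoted intermediates are rounded. Rounded just once: four significant figures.
Hardness H = 545.3 HV × 9.807 MPa/HV = 5348 MPa = 5.348e+09 Pa.
Working in SI base units: W = 14.10 N, H = 5.348e+09 Pa, K = 2.469e-07.
Sliding wear rate dV/dL = K·W/H, per unit distance: 2.469e-07 · 14.10 / 5.348e+09 = 6.510e-16 m³/m.

value=6.510e-16 m^3/m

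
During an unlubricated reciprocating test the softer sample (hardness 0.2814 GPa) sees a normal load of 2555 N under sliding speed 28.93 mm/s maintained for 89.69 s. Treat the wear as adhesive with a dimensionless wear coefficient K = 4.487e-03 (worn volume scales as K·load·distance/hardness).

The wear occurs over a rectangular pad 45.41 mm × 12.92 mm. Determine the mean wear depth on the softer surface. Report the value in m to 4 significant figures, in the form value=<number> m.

value=1.802e-04 m

All arithmetic runs at full precision. The intermediates are displayed rounded. Rounded just once, at four significant digits.
Convert: Sliding speed v = 28.93 mm/s = 0.02893 m/s. Sliding distance L = v·t = 0.02893 m/s × 89.69 s = 2.595 m.
Convert: Hardness H = 0.2814 GPa = 2.814e+08 Pa.
Convert: Pad sides 45.41 mm × 12.92 mm = 0.04541 m × 0.01292 m. Contact area A = 0.04541 m × 0.01292 m = 5.867e-04 m².
Working in SI base units: W = 2555 N, H = 2.814e+08 Pa, K = 4.487e-03.
Apply Archard: V = K·W·L/H = 4.487e-03 · 2555 · 2.595 / 2.814e+08 = 1.057e-07 m³.
Depth h = V/A = 1.057e-07 / 5.867e-04 = 1.802e-04 m.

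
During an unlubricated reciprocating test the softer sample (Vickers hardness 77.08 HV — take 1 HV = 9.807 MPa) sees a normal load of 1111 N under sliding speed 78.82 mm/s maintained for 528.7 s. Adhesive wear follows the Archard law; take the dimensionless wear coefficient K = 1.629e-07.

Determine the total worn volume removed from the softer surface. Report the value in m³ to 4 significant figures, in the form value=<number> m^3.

The intermediates appear rounded — all working math keeps full precision. Rounded once at the end: 4 significant digits.
Sliding speed v = 78.82 mm/s = 0.07882 m/s. Distance covered L = v·t = 0.07882 m/s × 528.7 s = 41.67 m.
Hardness H = 77.08 HV × 9.807 MPa/HV = 755.9 MPa = 7.559e+08 Pa.
Expressed in SI base units: W = 1111 N, H = 7.559e+08 Pa, K = 1.629e-07.
Worn volume V = K·W·L/H = 1.629e-07 · 1111 · 41.67 / 7.559e+08 = 9.977e-12 m³.

value=9.977e-12 m^3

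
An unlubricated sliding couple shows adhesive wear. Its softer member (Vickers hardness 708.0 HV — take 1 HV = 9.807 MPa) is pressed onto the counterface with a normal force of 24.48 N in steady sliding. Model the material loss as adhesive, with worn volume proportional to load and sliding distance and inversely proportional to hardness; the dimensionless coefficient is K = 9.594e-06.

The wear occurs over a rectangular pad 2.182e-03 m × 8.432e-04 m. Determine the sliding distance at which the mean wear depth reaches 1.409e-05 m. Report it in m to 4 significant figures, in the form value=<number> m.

value=766.4 m

Shown intermediates are rounded; all working math holds exact precision, and a lone final rounding, at four significant figures.
Hardness H = 708.0 HV × 9.807 MPa/HV = 6943 MPa = 6.943e+09 Pa.
Contact area A = 2.182e-03 m × 8.432e-04 m = 1.840e-06 m².
As SI base values: W = 24.48 N, H = 6.943e+09 Pa, K = 9.594e-06.
Wearable volume V_lim = h_lim·A = 1.409e-05 · 1.840e-06 = 2.592e-11 m³.
So the life L = V_lim·H/(K·W) = 2.592e-11 · 6.943e+09 / (9.594e-06 · 24.48) = 766.4 m.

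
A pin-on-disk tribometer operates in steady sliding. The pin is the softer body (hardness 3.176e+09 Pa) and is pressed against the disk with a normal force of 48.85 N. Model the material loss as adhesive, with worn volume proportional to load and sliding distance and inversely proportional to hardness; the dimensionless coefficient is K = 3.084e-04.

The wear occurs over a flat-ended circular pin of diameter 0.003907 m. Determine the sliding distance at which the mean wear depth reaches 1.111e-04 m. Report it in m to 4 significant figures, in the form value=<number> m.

Intermediate values are displayed rounded, and each operation keeps full float precision, and one last rounding to 4 significant figures.
Convert: Contact area A = π·d²/4 = π·(0.003907 m)²/4 = 1.199e-05 m².
As SI base values: W = 48.85 N, H = 3.176e+09 Pa, K = 3.084e-04.
Wearable volume V_lim = h_lim·A = 1.111e-04 · 1.199e-05 = 1.332e-09 m³.
Life L = V_lim·H/(K·W) = 1.332e-09 · 3.176e+09 / (3.084e-04 · 48.85) = 280.8 m.

value=280.8 m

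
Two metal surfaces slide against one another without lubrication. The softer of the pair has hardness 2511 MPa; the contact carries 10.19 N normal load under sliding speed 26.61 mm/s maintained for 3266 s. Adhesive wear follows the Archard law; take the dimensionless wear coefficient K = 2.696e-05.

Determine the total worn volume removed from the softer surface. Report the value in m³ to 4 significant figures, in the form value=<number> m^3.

value=9.508e-12 m^3

Quoted intermediates are rounded, and the algebra keeps full float precision, and rounded just once, at four significant figures.
Sliding speed v = 26.61 mm/s = 0.02661 m/s. Sliding distance L = v·t = 0.02661 m/s × 3266 s = 86.91 m.
Hardness H = 2511 MPa = 2.511e+09 Pa.
SI base units throughout: W = 10.19 N, H = 2.511e+09 Pa, K = 2.696e-05.
Worn volume V = K·W·L/H = 2.696e-05 · 10.19 · 86.91 / 2.511e+09 = 9.508e-12 m³.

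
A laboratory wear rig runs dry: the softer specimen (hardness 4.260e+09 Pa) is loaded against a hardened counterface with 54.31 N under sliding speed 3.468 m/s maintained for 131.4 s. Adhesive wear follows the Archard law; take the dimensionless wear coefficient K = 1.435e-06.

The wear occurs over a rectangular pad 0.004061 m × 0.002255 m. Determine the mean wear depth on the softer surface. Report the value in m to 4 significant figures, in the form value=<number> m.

Printed values are rounded, and the algebra maintains full precision — a single final rounding to 4 significant figures.
Convert: Distance covered L = v·t = 3.468 m/s × 131.4 s = 455.7 m.
Convert: Contact area A = 0.004061 m × 0.002255 m = 9.158e-06 m².
SI base units throughout: W = 54.31 N, H = 4.260e+09 Pa, K = 1.435e-06.
Worn volume V = K·W·L/H = 1.435e-06 · 54.31 · 455.7 / 4.260e+09 = 8.337e-12 m³.
Depth h = V/A = 8.337e-12 / 9.158e-06 = 9.104e-07 m.

value=9.104e-07 m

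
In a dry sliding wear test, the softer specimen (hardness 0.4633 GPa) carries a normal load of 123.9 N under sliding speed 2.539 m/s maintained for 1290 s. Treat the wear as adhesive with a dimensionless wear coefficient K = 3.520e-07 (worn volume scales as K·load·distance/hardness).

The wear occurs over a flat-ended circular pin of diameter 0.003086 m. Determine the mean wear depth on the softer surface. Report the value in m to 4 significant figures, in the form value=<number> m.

value=4.122e-05 m

Printed values are rounded, and every step holds full float precision, and rounded once at the end to four significant figures.
Sliding distance L = v·t = 2.539 m/s × 1290 s = 3275 m.
Hardness H = 0.4633 GPa = 4.633e+08 Pa.
Contact area A = π·d²/4 = π·(0.003086 m)²/4 = 7.480e-06 m².
As SI base values: W = 123.9 N, H = 4.633e+08 Pa, K = 3.520e-07.
Worn volume V = K·W·L/H = 3.520e-07 · 123.9 · 3275 / 4.633e+08 = 3.083e-10 m³.
Mean wear depth h = V/A = 3.083e-10 / 7.480e-06 = 4.122e-05 m.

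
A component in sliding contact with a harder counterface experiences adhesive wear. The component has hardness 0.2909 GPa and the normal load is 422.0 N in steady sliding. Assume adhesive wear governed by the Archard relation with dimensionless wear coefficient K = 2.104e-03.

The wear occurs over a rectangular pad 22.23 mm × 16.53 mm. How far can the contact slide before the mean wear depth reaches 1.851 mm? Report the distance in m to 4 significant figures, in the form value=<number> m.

value=222.8 m

The intermediates are displayed rounded. Every step holds exact precision; one final rounding, at four significant figures.
Convert: Hardness H = 0.2909 GPa = 2.909e+08 Pa.
Convert: Pad sides 22.23 mm × 16.53 mm = 0.02223 m × 0.01653 m. Contact area A = 0.02223 m × 0.01653 m = 3.675e-04 m².
Convert: Depth limit h_lim = 1.851 mm = 0.001851 m.
In SI base units: W = 422.0 N, H = 2.909e+08 Pa, K = 2.104e-03.
Volume at the limit: V_lim = h_lim·A = 0.001851 · 3.675e-04 = 6.802e-07 m³.
Life L = V_lim·H/(K·W) = 6.802e-07 · 2.909e+08 / (2.104e-03 · 422.0) = 222.8 m.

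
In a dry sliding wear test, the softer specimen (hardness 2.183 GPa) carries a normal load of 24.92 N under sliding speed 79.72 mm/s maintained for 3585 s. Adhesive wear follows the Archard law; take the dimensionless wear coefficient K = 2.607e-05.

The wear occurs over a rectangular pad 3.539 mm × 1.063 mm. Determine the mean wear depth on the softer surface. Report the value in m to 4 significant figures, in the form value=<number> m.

value=2.261e-05 m

The algebra keeps full float precision — printed values are rounded, and a lone final rounding to four significant figures.
Convert: Sliding speed v = 79.72 mm/s = 0.07972 m/s. Path length L = v·t = 0.07972 m/s × 3585 s = 285.8 m.
Convert: Hardness H = 2.183 GPa = 2.183e+09 Pa.
Convert: Pad sides 3.539 mm × 1.063 mm = 0.003539 m × 0.001063 m. Contact area A = 0.003539 m × 0.001063 m = 3.762e-06 m².
In SI base units, W = 24.92 N, H = 2.183e+09 Pa, K = 2.607e-05.
The Archard volume V = K·W·L/H = 2.607e-05 · 24.92 · 285.8 / 2.183e+09 = 8.505e-11 m³.
Depth of wear h = V/A = 8.505e-11 / 3.762e-06 = 2.261e-05 m.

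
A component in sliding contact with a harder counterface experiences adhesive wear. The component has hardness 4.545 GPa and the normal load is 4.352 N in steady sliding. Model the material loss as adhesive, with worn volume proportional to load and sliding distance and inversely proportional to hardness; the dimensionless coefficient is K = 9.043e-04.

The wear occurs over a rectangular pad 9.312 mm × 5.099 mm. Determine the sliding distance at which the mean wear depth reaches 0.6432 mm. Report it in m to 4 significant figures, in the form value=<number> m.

Each operation keeps full float precision — displayed values are rounded — one final rounding: 4 significant figures.
Convert: Hardness H = 4.545 GPa = 4.545e+09 Pa.
Convert: Pad sides 9.312 mm × 5.099 mm = 0.009312 m × 0.005099 m. Contact area A = 0.009312 m × 0.005099 m = 4.748e-05 m².
Convert: Depth limit h_lim = 0.6432 mm = 6.432e-04 m.
Restated in SI base units: W = 4.352 N, H = 4.545e+09 Pa, K = 9.043e-04.
At the depth limit, V_lim = h_lim·A = 6.432e-04 · 4.748e-05 = 3.054e-08 m³.
Inverting, life L = V_lim·H/(K·W) = 3.054e-08 · 4.545e+09 / (9.043e-04 · 4.352) = 3.527e+04 m.

value=3.527e+04 m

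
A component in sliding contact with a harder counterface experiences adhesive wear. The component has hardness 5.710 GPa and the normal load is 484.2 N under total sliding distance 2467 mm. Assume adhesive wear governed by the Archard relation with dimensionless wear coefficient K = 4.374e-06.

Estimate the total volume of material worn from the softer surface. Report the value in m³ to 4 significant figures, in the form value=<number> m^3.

value=9.150e-13 m^3

Displayed values are rounded. All working math carries full precision; a lone final rounding: four significant digits.
Convert: Total distance L = 2467 mm = 2.467 m.
Convert: Hardness H = 5.710 GPa = 5.710e+09 Pa.
Working in SI base units: W = 484.2 N, H = 5.710e+09 Pa, K = 4.374e-06.
Archard relation: V = K·W·L/H = 4.374e-06 · 484.2 · 2.467 / 5.710e+09 = 9.150e-13 m³.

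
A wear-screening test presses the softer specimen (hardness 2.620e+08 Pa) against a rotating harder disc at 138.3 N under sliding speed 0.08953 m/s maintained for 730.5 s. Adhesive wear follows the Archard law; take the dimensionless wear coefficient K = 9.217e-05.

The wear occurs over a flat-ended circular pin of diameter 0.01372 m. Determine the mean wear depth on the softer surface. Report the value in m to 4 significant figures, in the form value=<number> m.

Each operation keeps full float precision — intermediate values are displayed rounded — rounded once at the end to four significant figures.
Sliding distance L = v·t = 0.08953 m/s × 730.5 s = 65.40 m.
Contact area A = π·d²/4 = π·(0.01372 m)²/4 = 1.478e-04 m².
Working in SI base units: W = 138.3 N, H = 2.620e+08 Pa, K = 9.217e-05.
Apply Archard: V = K·W·L/H = 9.217e-05 · 138.3 · 65.40 / 2.620e+08 = 3.182e-09 m³.
Average depth h = V/A = 3.182e-09 / 1.478e-04 = 2.152e-05 m.

value=2.152e-05 m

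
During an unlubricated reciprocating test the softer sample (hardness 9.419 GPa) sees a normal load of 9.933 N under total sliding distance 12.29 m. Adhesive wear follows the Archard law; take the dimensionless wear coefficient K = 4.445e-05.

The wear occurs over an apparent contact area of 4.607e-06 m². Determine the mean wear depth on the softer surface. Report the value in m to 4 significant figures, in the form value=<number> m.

Displayed values are rounded; every step maintains exact precision; a single final rounding: four significant figures.
Hardness H = 9.419 GPa = 9.419e+09 Pa.
In SI base units, W = 9.933 N, H = 9.419e+09 Pa, K = 4.445e-05.
Wear volume V = K·W·L/H = 4.445e-05 · 9.933 · 12.29 / 9.419e+09 = 5.761e-13 m³.
Mean wear depth h = V/A = 5.761e-13 / 4.607e-06 = 1.250e-07 m.

value=1.250e-07 m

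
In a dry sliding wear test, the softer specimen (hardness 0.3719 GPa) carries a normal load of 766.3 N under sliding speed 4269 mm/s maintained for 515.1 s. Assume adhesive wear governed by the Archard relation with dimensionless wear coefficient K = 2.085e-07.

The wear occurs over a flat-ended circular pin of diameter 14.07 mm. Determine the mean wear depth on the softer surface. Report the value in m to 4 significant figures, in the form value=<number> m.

Intermediate values are printed rounded. All working math carries full float precision — rounded just once, at 4 significant digits.
Convert: Sliding speed v = 4269 mm/s = 4.269 m/s. The distance L = v·t = 4.269 m/s × 515.1 s = 2199 m.
Convert: Hardness H = 0.3719 GPa = 3.719e+08 Pa.
Convert: Pin diameter d = 14.07 mm = 0.01407 m. Contact area A = π·d²/4 = π·(0.01407 m)²/4 = 1.555e-04 m².
As SI base values: W = 766.3 N, H = 3.719e+08 Pa, K = 2.085e-07.
By Archard's law, V = K·W·L/H = 2.085e-07 · 766.3 · 2199 / 3.719e+08 = 9.447e-10 m³.
Depth of wear h = V/A = 9.447e-10 / 1.555e-04 = 6.076e-06 m.

value=6.076e-06 m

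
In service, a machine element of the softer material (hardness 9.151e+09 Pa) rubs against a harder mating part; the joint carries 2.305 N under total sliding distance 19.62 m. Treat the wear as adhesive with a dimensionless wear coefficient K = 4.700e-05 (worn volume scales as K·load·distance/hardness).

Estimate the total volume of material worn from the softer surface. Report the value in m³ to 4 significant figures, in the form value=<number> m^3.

The computation maintains exact precision, and the intermediates are printed rounded — rounded once at the end, at four significant digits.
Collected in SI base units: W = 2.305 N, H = 9.151e+09 Pa, K = 4.700e-05.
The Archard volume V = K·W·L/H = 4.700e-05 · 2.305 · 19.62 / 9.151e+09 = 2.323e-13 m³.

value=2.323e-13 m^3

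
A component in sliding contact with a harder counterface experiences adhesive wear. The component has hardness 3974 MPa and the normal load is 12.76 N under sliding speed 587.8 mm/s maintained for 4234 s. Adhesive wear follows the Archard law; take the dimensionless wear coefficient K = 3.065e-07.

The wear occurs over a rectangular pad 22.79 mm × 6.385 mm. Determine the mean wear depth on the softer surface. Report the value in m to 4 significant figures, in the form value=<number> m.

All arithmetic carries exact precision; displayed values are rounded — a single final rounding: 4 significant figures.
Sliding speed v = 587.8 mm/s = 0.5878 m/s. Total distance L = v·t = 0.5878 m/s × 4234 s = 2489 m.
Hardness H = 3974 MPa = 3.974e+09 Pa.
Pad sides 22.79 mm × 6.385 mm = 0.02279 m × 0.006385 m. Contact area A = 0.02279 m × 0.006385 m = 1.455e-04 m².
Expressed in SI base units: W = 12.76 N, H = 3.974e+09 Pa, K = 3.065e-07.
Wear volume V = K·W·L/H = 3.065e-07 · 12.76 · 2489 / 3.974e+09 = 2.449e-12 m³.
Mean wear depth h = V/A = 2.449e-12 / 1.455e-04 = 1.683e-08 m.

value=1.683e-08 m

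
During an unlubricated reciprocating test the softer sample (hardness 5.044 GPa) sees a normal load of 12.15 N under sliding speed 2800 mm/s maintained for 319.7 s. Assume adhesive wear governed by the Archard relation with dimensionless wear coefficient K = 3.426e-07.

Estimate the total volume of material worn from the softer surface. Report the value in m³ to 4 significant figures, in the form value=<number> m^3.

value=7.387e-13 m^3

All arithmetic holds exact precision; the intermediates are shown rounded — a lone final rounding, at four significant digits.
Convert: Sliding speed v = 2800 mm/s = 2.800 m/s. Sliding distance L = v·t = 2.800 m/s × 319.7 s = 895.2 m.
Convert: Hardness H = 5.044 GPa = 5.044e+09 Pa.
In SI base units, W = 12.15 N, H = 5.044e+09 Pa, K = 3.426e-07.
Wear volume V = K·W·L/H = 3.426e-07 · 12.15 · 895.2 / 5.044e+09 = 7.387e-13 m³.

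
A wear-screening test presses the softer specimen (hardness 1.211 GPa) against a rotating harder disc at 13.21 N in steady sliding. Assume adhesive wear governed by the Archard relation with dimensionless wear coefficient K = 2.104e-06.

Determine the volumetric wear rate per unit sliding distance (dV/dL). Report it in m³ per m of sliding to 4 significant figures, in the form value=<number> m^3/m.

value=2.295e-14 m^3/m

The algebra keeps full float precision; shown intermediates are rounded — a single final rounding to four significant figures.
Hardness H = 1.211 GPa = 1.211e+09 Pa.
Restated in SI base units: W = 13.21 N, H = 1.211e+09 Pa, K = 2.104e-06.
Volumetric rate dV/dL = K·W/H, per unit distance: 2.104e-06 · 13.21 / 1.211e+09 = 2.295e-14 m³/m.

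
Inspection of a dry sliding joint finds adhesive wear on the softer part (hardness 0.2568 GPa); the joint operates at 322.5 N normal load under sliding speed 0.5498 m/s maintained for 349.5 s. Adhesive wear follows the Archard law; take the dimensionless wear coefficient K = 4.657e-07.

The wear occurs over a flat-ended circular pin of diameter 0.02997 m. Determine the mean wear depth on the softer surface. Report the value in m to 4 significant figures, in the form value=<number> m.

The intermediates are shown rounded, and all working math carries exact precision — rounded just once to 4 significant figures.
The distance L = v·t = 0.5498 m/s × 349.5 s = 192.2 m.
Hardness H = 0.2568 GPa = 2.568e+08 Pa.
Contact area A = π·d²/4 = π·(0.02997 m)²/4 = 7.054e-04 m².
SI base units throughout: W = 322.5 N, H = 2.568e+08 Pa, K = 4.657e-07.
Apply Archard: V = K·W·L/H = 4.657e-07 · 322.5 · 192.2 / 2.568e+08 = 1.124e-10 m³.
Mean depth h = V/A = 1.124e-10 / 7.054e-04 = 1.593e-07 m.

value=1.593e-07 m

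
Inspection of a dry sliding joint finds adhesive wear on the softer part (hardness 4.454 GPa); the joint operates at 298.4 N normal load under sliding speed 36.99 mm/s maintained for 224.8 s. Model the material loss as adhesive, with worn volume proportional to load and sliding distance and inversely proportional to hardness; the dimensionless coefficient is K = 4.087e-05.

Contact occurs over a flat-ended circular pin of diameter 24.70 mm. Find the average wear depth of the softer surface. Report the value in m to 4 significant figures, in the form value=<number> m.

Every step runs at full precision; intermediates are displayed rounded; rounded just once to four significant digits.
Convert: Sliding speed v = 36.99 mm/s = 0.03699 m/s. Distance covered L = v·t = 0.03699 m/s × 224.8 s = 8.315 m.
Convert: Hardness H = 4.454 GPa = 4.454e+09 Pa.
Convert: Pin diameter d = 24.70 mm = 0.02470 m. Contact area A = π·d²/4 = π·(0.02470 m)²/4 = 4.792e-04 m².
In SI base units: W = 298.4 N, H = 4.454e+09 Pa, K = 4.087e-05.
Apply Archard: V = K·W·L/H = 4.087e-05 · 298.4 · 8.315 / 4.454e+09 = 2.277e-11 m³.
Depth of wear h = V/A = 2.277e-11 / 4.792e-04 = 4.752e-08 m.

value=4.752e-08 m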